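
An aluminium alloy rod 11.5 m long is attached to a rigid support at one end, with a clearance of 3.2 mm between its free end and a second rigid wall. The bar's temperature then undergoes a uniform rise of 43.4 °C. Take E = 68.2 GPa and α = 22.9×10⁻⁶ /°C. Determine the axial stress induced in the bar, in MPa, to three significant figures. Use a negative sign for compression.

-48.8 MPa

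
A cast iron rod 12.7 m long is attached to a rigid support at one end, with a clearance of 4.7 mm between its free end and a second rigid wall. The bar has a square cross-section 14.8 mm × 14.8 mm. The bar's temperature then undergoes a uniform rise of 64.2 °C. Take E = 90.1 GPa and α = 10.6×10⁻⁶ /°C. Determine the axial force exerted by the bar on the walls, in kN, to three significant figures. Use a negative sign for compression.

Free thermal expansion αLΔT = 10.6e-6 · 12700 · 64.2 = 8.643 mm.
The walls engage after the gap closes; constrained expansion = 8.643 − 4.7 = 3.943 mm.
The walls impose strain ε = −(3.943)/12700 = -3.1044e-04; σ = Eε = 90100 · -3.1044e-04 = -27.97 MPa.
Wall reaction R = σ·A = -27.97·219 = -6127 N = -6.127 kN.

-6.13 kN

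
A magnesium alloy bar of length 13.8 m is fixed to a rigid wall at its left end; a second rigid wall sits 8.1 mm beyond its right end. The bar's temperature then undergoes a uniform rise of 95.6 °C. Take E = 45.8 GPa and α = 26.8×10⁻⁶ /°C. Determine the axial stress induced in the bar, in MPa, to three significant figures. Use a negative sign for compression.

Free thermal expansion αLΔT = 26.8e-6 · 13800 · 95.6 = 35.36 mm.
The walls engage after the gap closes; constrained expansion = 35.36 − 8.1 = 27.26 mm.
The walls impose strain ε = −(27.26)/13800 = -1.9751e-03; σ = Eε = 45800 · -1.9751e-03 = -90.46 MPa.

-90.5 MPa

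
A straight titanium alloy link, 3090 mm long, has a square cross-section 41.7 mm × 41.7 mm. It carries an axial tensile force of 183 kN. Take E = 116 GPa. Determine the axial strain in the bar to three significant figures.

A = 1739 mm².
σ = N/A = 105.2 MPa; ε = σ/E = 105.2/116000 = 9.072e-04.

9.07e-04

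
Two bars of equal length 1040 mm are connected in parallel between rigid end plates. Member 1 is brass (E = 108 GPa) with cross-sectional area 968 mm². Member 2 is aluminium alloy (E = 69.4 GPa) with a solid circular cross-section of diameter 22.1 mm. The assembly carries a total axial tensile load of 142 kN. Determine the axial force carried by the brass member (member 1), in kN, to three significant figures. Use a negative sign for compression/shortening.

113 kN

A_2 = 383.6 mm².
Equal strain + equilibrium ⇒ each member carries load in proportion to AE: A₁E₁ = 104500000 N, A₂E₂ = 26620000 N, ΣAE = 131200000 N.
F₁ = P·A₁E₁/ΣAE = 142000·104500000/131200000 = 113200 N.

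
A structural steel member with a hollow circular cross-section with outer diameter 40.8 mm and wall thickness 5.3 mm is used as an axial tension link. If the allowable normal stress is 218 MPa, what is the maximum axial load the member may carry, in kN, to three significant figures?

129 kN

A = 591.1 mm².
P_max = σ_allow · A = 218 · 591.1 = 128900 N = 128.9 kN.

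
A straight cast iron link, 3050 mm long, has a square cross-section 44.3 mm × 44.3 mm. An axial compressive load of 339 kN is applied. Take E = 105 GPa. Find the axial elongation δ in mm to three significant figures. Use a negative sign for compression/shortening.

A = 1962 mm².
δ_mech = NL/(AE) = -339000·3050/(1962·105000) = -5.018 mm.

-5.02 mm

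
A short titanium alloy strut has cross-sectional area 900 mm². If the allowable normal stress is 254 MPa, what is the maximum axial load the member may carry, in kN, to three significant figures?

229 kN

P_max = σ_allow · A = 254 · 900 = 228600 N = 228.6 kN.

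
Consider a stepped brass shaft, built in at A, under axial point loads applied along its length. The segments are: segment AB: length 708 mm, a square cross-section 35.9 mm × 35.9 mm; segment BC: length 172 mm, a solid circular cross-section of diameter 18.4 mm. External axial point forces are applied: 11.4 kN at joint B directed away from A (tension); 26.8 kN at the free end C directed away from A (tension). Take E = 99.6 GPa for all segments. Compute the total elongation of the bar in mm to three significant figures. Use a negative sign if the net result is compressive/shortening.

0.385 mm

Internal axial forces (sectioning from the free end, tension +): N_BC = 26.8 kN, N_AB = 38.2 kN.
A_AB = 1289 mm².
A_BC = 265.9 mm².
δ_AB = 38200·708/(1289·99600) = 0.2107 mm
δ_BC = 26800·172/(265.9·99600) = 0.1741 mm
δ = Σδ_i = 0.3847 mm.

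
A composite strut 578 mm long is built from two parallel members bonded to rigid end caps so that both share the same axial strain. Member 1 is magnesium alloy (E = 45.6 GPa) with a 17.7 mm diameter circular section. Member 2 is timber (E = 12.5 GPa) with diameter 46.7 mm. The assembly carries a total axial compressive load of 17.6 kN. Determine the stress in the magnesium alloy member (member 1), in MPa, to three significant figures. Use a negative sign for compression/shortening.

A_1 = 246.1 mm².
A_2 = 1713 mm².
Equal strain + equilibrium ⇒ each member carries load in proportion to AE: A₁E₁ = 11220000 N, A₂E₂ = 21410000 N, ΣAE = 32630000 N.
σ₁ = P·E₁/ΣAE = -17600·45600/32630000 = -24.59 MPa.

-24.6 MPa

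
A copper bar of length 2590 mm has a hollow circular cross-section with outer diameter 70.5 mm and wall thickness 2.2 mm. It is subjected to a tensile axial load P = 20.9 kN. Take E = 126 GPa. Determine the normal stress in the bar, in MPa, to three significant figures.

A = 472.1 mm².
σ = N/A = 20900/472.1 = 44.27 MPa.

44.3 MPa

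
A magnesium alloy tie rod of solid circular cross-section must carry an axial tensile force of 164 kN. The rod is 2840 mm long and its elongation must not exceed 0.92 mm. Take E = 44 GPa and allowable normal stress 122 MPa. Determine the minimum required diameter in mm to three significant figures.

Required area A ≥ P/σ_allow = 164000/122 = 1344 mm².
For a solid circular section, d ≥ √(4A/π) = 41.37 mm.
Elongation limit: A ≥ PL/(Eδ_allow) = 164000·2840/(44000·0.92) = 11510 mm² ⇒ d ≥ 121 mm.
The elongation limit governs.

121 mm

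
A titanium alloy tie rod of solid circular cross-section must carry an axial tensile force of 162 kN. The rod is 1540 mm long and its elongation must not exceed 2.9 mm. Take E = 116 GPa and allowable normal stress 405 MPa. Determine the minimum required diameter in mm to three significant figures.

Required area A ≥ P/σ_allow = 162000/405 = 400 mm².
For a solid circular section, d ≥ √(4A/π) = 22.57 mm.
Elongation limit: A ≥ PL/(Eδ_allow) = 162000·1540/(116000·2.9) = 741.6 mm² ⇒ d ≥ 30.73 mm.
The elongation limit governs.

30.7 mm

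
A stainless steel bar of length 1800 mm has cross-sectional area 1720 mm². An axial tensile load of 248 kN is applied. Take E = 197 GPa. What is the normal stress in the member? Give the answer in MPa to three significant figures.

σ = N/A = 248000/1720 = 144.2 MPa.

144 MPa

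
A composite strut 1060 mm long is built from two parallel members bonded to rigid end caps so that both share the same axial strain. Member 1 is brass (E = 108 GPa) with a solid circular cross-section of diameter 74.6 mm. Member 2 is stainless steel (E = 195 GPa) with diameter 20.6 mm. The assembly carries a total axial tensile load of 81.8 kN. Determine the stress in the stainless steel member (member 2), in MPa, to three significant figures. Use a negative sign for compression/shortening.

29.7 MPa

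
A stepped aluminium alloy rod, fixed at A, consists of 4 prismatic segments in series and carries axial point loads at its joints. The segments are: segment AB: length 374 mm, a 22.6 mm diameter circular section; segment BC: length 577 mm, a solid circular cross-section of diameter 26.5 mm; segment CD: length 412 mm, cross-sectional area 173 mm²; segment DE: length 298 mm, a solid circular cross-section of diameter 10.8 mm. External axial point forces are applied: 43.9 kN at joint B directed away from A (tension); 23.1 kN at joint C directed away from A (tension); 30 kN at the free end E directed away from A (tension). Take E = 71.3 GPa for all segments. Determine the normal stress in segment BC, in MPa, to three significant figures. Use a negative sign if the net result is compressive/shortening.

Internal axial forces (sectioning from the free end, tension +): N_DE = 30 kN, N_CD = 30 kN, N_BC = 53.1 kN, N_AB = 97 kN.
A_BC = 551.5 mm².
σ_BC = N_BC/A_BC = 53100/551.5 = 96.27 MPa.

96.3 MPa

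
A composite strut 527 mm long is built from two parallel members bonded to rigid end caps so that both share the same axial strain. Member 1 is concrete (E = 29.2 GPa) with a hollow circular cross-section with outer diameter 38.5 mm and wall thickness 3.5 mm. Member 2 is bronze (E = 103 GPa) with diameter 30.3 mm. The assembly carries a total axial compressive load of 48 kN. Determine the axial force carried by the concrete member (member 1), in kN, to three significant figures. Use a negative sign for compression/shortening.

-6.31 kN

A_1 = 384.8 mm².
A_2 = 721.1 mm².
Equal strain + equilibrium ⇒ each member carries load in proportion to AE: A₁E₁ = 11240000 N, A₂E₂ = 74270000 N, ΣAE = 85510000 N.
F₁ = P·A₁E₁/ΣAE = -48000·11240000/85510000 = -6308 N.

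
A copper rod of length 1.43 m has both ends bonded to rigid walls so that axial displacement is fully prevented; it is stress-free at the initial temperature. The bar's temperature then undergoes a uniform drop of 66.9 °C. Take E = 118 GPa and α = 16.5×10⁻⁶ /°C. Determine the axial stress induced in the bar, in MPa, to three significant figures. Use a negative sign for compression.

Free thermal expansion αLΔT = 16.5e-6 · 1430 · -66.9 = -1.579 mm.
The walls impose strain ε = −(-1.579)/1430 = 1.1038e-03; σ = Eε = 118000 · 1.1038e-03 = 130.3 MPa.

130 MPa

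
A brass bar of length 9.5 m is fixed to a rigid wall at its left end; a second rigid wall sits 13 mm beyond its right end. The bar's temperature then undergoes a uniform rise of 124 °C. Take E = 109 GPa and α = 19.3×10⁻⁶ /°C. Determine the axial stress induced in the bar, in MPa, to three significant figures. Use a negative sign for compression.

-112 MPa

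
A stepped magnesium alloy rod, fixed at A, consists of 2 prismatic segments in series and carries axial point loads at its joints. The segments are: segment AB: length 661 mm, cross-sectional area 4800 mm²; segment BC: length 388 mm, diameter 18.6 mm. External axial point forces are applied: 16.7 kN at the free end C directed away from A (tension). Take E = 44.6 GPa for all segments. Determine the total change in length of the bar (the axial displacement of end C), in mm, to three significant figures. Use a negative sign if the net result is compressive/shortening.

Internal axial forces (sectioning from the free end, tension +): N_BC = 16.7 kN, N_AB = 16.7 kN.
A_BC = 271.7 mm².
δ_AB = 16700·661/(4800·44600) = 0.05156 mm
δ_BC = 16700·388/(271.7·44600) = 0.5347 mm
δ = Σδ_i = 0.5862 mm.

0.586 mm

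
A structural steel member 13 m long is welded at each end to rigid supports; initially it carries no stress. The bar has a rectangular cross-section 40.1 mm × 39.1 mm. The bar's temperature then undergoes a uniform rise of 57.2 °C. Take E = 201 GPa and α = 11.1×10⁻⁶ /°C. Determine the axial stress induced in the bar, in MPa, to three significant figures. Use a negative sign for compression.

-128 MPa

Free thermal expansion αLΔT = 11.1e-6 · 13000 · 57.2 = 8.254 mm.
The walls impose strain ε = −(8.254)/13000 = -6.3492e-04; σ = Eε = 201000 · -6.3492e-04 = -127.6 MPa.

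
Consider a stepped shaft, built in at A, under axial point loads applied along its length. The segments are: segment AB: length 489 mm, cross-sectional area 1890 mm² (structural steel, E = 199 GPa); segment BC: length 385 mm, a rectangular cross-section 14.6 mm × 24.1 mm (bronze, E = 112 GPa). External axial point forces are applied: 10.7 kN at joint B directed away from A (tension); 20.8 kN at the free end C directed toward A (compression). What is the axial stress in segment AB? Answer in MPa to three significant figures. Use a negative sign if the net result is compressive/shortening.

Internal axial forces (sectioning from the free end, tension +): N_BC = -20.8 kN, N_AB = -10.1 kN.
σ_AB = N_AB/A_AB = -10100/1890 = -5.344 MPa.

-5.34 MPa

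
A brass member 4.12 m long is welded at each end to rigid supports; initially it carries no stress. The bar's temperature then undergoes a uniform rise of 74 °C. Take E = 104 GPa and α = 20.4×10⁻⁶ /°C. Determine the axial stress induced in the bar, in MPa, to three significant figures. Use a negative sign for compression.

Free thermal expansion αLΔT = 20.4e-6 · 4120 · 74 = 6.22 mm.
The walls impose strain ε = −(6.22)/4120 = -1.5096e-03; σ = Eε = 104000 · -1.5096e-03 = -157 MPa.

-157 MPa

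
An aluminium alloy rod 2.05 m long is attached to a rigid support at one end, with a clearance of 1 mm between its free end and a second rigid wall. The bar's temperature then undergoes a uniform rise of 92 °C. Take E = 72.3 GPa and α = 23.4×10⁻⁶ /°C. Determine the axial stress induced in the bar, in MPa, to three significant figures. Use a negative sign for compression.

-120 MPa

Free thermal expansion αLΔT = 23.4e-6 · 2050 · 92 = 4.413 mm.
The walls engage after the gap closes; constrained expansion = 4.413 − 1 = 3.413 mm.
The walls impose strain ε = −(3.413)/2050 = -1.6650e-03; σ = Eε = 72300 · -1.6650e-03 = -120.4 MPa.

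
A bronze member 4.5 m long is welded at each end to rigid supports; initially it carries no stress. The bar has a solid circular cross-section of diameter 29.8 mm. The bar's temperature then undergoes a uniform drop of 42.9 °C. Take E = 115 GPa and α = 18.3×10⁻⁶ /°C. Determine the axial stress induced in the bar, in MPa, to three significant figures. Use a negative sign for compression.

Free thermal expansion αLΔT = 18.3e-6 · 4500 · -42.9 = -3.533 mm.
The walls impose strain ε = −(-3.533)/4500 = 7.8507e-04; σ = Eε = 115000 · 7.8507e-04 = 90.28 MPa.

90.3 MPa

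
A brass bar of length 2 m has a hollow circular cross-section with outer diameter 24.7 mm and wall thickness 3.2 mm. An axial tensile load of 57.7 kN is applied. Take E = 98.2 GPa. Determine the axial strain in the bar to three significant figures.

A = 216.1 mm².
σ = N/A = 267 MPa; ε = σ/E = 267/98200 = 2.718e-03.

0.00272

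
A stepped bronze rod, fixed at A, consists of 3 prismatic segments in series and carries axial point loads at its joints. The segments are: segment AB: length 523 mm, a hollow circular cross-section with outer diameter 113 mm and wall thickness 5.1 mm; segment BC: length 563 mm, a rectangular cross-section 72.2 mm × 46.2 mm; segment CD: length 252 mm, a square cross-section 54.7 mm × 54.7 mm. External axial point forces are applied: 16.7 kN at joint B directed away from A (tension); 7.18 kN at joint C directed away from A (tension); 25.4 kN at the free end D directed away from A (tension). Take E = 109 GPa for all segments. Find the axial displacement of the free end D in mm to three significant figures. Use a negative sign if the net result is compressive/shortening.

Internal axial forces (sectioning from the free end, tension +): N_CD = 25.4 kN, N_BC = 32.58 kN, N_AB = 49.28 kN.
A_AB = 1729 mm².
A_BC = 3336 mm².
A_CD = 2992 mm².
δ_AB = 49280·523/(1729·109000) = 0.1368 mm
δ_BC = 32580·563/(3336·109000) = 0.05045 mm
δ_CD = 25400·252/(2992·109000) = 0.01963 mm
δ = Σδ_i = 0.2068 mm.

0.207 mm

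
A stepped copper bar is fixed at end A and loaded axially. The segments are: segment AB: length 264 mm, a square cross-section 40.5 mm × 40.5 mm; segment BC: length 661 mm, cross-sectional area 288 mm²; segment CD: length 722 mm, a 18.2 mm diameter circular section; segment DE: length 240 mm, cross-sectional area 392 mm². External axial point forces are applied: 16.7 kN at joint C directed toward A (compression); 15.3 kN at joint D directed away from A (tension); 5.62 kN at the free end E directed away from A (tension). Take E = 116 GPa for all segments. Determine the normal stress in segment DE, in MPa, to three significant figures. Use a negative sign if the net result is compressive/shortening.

14.3 MPa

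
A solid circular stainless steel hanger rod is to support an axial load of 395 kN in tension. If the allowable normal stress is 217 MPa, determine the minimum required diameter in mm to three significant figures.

Required area A ≥ P/σ_allow = 395000/217 = 1820 mm².
For a solid circular section, d ≥ √(4A/π) = 48.14 mm.

48.1 mm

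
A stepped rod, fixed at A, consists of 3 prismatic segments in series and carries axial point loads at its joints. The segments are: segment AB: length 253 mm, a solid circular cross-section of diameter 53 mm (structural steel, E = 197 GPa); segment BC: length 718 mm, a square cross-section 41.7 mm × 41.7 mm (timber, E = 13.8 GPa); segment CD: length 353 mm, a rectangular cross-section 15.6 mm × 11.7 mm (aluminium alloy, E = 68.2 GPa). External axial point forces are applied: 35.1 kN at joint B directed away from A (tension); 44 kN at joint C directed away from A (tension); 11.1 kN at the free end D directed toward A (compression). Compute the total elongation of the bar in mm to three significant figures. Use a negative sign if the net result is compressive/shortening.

Internal axial forces (sectioning from the free end, tension +): N_CD = -11.1 kN, N_BC = 32.9 kN, N_AB = 68 kN.
A_AB = 2206 mm².
A_BC = 1739 mm².
A_CD = 182.5 mm².
δ_AB = 68000·253/(2206·197000) = 0.03958 mm
δ_BC = 32900·718/(1739·13800) = 0.9844 mm
δ_CD = -11100·353/(182.5·68200) = -0.3148 mm
δ = Σδ_i = 0.7092 mm.

0.709 mm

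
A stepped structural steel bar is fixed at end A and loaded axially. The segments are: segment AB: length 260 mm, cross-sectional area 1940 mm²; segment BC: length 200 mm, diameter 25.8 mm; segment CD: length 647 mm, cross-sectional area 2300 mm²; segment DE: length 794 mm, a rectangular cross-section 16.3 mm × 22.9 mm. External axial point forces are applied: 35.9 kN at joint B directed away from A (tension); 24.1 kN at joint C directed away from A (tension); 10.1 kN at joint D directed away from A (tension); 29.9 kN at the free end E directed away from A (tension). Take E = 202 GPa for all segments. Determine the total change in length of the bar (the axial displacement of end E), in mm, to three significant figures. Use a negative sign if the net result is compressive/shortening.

Internal axial forces (sectioning from the free end, tension +): N_DE = 29.9 kN, N_CD = 40 kN, N_BC = 64.1 kN, N_AB = 100 kN.
A_BC = 522.8 mm².
A_DE = 373.3 mm².
δ_AB = 100000·260/(1940·202000) = 0.06635 mm
δ_BC = 64100·200/(522.8·202000) = 0.1214 mm
δ_CD = 40000·647/(2300·202000) = 0.0557 mm
δ_DE = 29900·794/(373.3·202000) = 0.3149 mm
δ = Σδ_i = 0.5583 mm.

0.558 mm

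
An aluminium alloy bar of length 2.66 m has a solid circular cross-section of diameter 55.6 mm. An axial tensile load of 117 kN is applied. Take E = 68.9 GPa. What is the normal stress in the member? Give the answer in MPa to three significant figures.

A = 2428 mm².
σ = N/A = 117000/2428 = 48.19 MPa.

48.2 MPa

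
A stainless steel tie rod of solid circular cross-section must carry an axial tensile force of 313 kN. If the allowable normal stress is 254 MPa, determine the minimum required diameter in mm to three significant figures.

39.6 mm

Required area A ≥ P/σ_allow = 313000/254 = 1232 mm².
For a solid circular section, d ≥ √(4A/π) = 39.61 mm.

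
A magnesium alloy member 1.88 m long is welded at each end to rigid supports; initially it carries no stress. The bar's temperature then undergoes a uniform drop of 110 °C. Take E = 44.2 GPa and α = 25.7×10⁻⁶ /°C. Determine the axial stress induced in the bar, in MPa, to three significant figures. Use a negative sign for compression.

125 MPa

Free thermal expansion αLΔT = 25.7e-6 · 1880 · -110 = -5.315 mm.
The walls impose strain ε = −(-5.315)/1880 = 2.8270e-03; σ = Eε = 44200 · 2.8270e-03 = 125 MPa.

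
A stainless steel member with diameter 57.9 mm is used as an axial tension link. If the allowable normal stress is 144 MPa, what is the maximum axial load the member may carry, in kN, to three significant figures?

A = 2633 mm².
P_max = σ_allow · A = 144 · 2633 = 379100 N = 379.1 kN.

379 kN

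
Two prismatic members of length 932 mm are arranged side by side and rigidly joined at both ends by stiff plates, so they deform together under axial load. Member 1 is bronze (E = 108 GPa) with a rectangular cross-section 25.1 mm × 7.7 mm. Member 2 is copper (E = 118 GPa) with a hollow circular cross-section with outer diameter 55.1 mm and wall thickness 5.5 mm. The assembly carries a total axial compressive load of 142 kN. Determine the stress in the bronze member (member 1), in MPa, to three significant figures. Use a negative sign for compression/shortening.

-126 MPa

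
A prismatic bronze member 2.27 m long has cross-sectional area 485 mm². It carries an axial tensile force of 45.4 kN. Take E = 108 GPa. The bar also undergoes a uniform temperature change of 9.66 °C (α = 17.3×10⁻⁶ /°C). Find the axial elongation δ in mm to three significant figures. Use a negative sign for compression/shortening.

2.35 mm

δ_mech = NL/(AE) = 45400·2270/(485·108000) = 1.968 mm.
δ_thermal = αLΔT = 17.3e-6·2270·9.66 = 0.3794 mm.
δ = δ_mech + δ_thermal = 2.347 mm.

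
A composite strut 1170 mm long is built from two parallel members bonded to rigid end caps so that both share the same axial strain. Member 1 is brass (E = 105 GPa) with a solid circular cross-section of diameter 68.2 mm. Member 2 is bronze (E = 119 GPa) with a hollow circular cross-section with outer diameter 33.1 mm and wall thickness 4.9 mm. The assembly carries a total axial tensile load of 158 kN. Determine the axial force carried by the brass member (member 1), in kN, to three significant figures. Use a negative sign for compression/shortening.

A_1 = 3653 mm².
A_2 = 434.1 mm².
Equal strain + equilibrium ⇒ each member carries load in proportion to AE: A₁E₁ = 383600000 N, A₂E₂ = 51660000 N, ΣAE = 435200000 N.
F₁ = P·A₁E₁/ΣAE = 158000·383600000/435200000 = 139200 N.

139 kN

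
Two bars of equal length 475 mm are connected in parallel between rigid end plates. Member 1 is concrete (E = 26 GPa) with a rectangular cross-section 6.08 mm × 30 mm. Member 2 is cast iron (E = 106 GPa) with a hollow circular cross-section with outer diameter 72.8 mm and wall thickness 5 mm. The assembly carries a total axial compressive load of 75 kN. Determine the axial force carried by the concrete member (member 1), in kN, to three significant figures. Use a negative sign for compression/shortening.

-3.02 kN

A_1 = 182.4 mm².
A_2 = 1065 mm².
Equal strain + equilibrium ⇒ each member carries load in proportion to AE: A₁E₁ = 4742000 N, A₂E₂ = 112900000 N, ΣAE = 117600000 N.
F₁ = P·A₁E₁/ΣAE = -75000·4742000/117600000 = -3024 N.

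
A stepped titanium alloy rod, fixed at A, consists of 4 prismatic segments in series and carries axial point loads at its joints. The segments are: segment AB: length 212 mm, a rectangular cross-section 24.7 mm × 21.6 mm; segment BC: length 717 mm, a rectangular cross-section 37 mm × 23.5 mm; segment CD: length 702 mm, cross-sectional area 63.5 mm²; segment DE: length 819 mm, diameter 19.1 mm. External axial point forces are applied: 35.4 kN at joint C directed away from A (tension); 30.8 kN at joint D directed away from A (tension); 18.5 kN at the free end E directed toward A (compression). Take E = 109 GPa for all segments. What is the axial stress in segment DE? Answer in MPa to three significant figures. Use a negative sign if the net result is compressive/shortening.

-64.6 MPa

Internal axial forces (sectioning from the free end, tension +): N_DE = -18.5 kN, N_CD = 12.3 kN, N_BC = 47.7 kN, N_AB = 47.7 kN.
A_DE = 286.5 mm².
σ_DE = N_DE/A_DE = -18500/286.5 = -64.57 MPa.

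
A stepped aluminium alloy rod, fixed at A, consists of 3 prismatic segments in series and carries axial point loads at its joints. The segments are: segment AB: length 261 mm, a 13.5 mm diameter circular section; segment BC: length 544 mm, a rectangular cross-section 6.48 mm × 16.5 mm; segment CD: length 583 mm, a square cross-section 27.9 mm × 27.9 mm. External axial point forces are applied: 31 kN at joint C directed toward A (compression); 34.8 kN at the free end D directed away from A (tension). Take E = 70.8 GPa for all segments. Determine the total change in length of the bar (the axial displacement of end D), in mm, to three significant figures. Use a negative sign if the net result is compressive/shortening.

Internal axial forces (sectioning from the free end, tension +): N_CD = 34.8 kN, N_BC = 3.8 kN, N_AB = 3.8 kN.
A_AB = 143.1 mm².
A_BC = 106.9 mm².
A_CD = 778.4 mm².
δ_AB = 3800·261/(143.1·70800) = 0.09787 mm
δ_BC = 3800·544/(106.9·70800) = 0.2731 mm
δ_CD = 34800·583/(778.4·70800) = 0.3681 mm
δ = Σδ_i = 0.7391 mm.

0.739 mm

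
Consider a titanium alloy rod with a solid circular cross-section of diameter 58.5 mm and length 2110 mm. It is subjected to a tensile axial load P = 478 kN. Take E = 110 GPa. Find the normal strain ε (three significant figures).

A = 2688 mm².
σ = N/A = 177.8 MPa; ε = σ/E = 177.8/110000 = 1.617e-03.

0.00162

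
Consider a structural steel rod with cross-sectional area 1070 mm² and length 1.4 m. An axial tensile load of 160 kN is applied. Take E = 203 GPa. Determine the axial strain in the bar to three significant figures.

7.37e-04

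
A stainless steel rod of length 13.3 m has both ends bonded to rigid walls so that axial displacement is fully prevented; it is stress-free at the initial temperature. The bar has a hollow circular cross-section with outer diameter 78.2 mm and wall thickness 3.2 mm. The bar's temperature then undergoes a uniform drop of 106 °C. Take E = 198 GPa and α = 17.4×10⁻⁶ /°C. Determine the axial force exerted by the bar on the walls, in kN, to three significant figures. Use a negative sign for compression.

275 kN

Free thermal expansion αLΔT = 17.4e-6 · 13300 · -106 = -24.53 mm.
The walls impose strain ε = −(-24.53)/13300 = 1.8444e-03; σ = Eε = 198000 · 1.8444e-03 = 365.2 MPa.
Wall reaction R = σ·A = 365.2·754 = 275300 N = 275.3 kN.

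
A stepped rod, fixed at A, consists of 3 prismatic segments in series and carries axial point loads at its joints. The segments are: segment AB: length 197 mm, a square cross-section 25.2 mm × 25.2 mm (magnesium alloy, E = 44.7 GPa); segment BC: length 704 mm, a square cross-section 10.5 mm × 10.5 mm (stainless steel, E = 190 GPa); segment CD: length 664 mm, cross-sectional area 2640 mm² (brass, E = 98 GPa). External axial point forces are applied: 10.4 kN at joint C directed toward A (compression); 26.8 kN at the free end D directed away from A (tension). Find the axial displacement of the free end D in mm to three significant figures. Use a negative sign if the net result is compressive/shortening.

0.734 mm

Internal axial forces (sectioning from the free end, tension +): N_CD = 26.8 kN, N_BC = 16.4 kN, N_AB = 16.4 kN.
A_AB = 635 mm².
A_BC = 110.2 mm².
δ_AB = 16400·197/(635·44700) = 0.1138 mm
δ_BC = 16400·704/(110.2·190000) = 0.5512 mm
δ_CD = 26800·664/(2640·98000) = 0.06878 mm
δ = Σδ_i = 0.7338 mm.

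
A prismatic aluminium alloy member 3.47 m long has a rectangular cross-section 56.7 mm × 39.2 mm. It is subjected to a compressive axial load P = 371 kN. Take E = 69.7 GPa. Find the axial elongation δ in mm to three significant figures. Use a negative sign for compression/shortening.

-8.31 mm

A = 2223 mm².
δ_mech = NL/(AE) = -371000·3470/(2223·69700) = -8.31 mm.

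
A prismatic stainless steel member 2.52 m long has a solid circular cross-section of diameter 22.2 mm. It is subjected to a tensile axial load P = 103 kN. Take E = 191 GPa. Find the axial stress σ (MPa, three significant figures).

A = 387.1 mm².
σ = N/A = 103000/387.1 = 266.1 MPa.

266 MPa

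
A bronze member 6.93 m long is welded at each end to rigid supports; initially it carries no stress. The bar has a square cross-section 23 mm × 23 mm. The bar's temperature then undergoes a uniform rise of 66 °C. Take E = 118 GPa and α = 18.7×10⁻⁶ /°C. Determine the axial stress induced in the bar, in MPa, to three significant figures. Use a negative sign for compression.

-146 MPa

Free thermal expansion αLΔT = 18.7e-6 · 6930 · 66 = 8.553 mm.
The walls impose strain ε = −(8.553)/6930 = -1.2342e-03; σ = Eε = 118000 · -1.2342e-03 = -145.6 MPa.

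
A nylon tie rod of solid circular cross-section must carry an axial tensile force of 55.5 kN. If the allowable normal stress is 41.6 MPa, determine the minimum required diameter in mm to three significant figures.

41.2 mm

Required area A ≥ P/σ_allow = 55500/41.6 = 1334 mm².
For a solid circular section, d ≥ √(4A/π) = 41.21 mm.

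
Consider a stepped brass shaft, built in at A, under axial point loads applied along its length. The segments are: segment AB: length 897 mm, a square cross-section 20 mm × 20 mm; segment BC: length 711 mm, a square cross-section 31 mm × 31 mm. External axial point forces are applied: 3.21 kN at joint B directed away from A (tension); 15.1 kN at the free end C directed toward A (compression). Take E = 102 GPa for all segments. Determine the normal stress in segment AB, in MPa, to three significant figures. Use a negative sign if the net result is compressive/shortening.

Internal axial forces (sectioning from the free end, tension +): N_BC = -15.1 kN, N_AB = -11.89 kN.
A_AB = 400 mm².
σ_AB = N_AB/A_AB = -11890/400 = -29.73 MPa.

-29.7 MPa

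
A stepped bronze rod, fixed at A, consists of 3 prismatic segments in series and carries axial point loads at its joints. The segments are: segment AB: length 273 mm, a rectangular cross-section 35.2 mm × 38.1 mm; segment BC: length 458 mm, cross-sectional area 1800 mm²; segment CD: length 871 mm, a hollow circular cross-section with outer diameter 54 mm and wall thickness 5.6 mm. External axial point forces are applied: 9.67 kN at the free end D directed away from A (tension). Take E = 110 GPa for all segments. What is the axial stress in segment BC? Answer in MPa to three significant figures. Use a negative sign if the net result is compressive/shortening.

5.37 MPa

Internal axial forces (sectioning from the free end, tension +): N_CD = 9.67 kN, N_BC = 9.67 kN, N_AB = 9.67 kN.
σ_BC = N_BC/A_BC = 9670/1800 = 5.372 MPa.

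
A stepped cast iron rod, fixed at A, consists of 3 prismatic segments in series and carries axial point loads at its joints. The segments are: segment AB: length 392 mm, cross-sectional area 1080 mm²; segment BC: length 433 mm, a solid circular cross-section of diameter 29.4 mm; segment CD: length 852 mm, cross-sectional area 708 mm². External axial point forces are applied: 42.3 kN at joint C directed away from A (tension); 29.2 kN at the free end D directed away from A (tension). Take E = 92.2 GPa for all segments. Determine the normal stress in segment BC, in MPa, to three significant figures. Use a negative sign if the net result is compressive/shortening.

105 MPa

Internal axial forces (sectioning from the free end, tension +): N_CD = 29.2 kN, N_BC = 71.5 kN, N_AB = 71.5 kN.
A_BC = 678.9 mm².
σ_BC = N_BC/A_BC = 71500/678.9 = 105.3 MPa.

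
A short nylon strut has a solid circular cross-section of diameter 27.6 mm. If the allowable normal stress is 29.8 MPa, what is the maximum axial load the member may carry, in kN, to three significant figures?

17.8 kN

A = 598.3 mm².
P_max = σ_allow · A = 29.8 · 598.3 = 17830 N = 17.83 kN.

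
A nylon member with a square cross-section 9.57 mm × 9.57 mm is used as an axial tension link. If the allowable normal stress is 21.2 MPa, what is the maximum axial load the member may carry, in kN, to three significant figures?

1.94 kN

A = 91.58 mm².
P_max = σ_allow · A = 21.2 · 91.58 = 1942 N = 1.942 kN.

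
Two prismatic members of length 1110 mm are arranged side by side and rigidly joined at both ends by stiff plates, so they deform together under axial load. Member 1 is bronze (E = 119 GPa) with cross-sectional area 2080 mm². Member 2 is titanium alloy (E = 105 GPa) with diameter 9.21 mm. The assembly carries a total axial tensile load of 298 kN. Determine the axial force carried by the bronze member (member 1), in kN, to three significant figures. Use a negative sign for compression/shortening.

A_2 = 66.62 mm².
Equal strain + equilibrium ⇒ each member carries load in proportion to AE: A₁E₁ = 247500000 N, A₂E₂ = 6995000 N, ΣAE = 254500000 N.
F₁ = P·A₁E₁/ΣAE = 298000·247500000/254500000 = 289800 N.

290 kN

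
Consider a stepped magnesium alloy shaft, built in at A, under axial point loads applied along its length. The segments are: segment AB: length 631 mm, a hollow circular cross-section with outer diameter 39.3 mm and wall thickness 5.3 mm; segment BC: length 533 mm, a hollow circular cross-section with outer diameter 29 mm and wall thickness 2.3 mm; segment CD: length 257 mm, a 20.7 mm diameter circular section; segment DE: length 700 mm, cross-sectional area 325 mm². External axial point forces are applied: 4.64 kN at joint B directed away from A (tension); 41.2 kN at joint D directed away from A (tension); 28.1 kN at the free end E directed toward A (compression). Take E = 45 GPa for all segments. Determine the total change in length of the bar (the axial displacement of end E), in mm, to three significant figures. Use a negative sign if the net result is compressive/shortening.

0.121 mm

Internal axial forces (sectioning from the free end, tension +): N_DE = -28.1 kN, N_CD = 13.1 kN, N_BC = 13.1 kN, N_AB = 17.74 kN.
A_AB = 566.1 mm².
A_BC = 192.9 mm².
A_CD = 336.5 mm².
δ_AB = 17740·631/(566.1·45000) = 0.4394 mm
δ_BC = 13100·533/(192.9·45000) = 0.8043 mm
δ_CD = 13100·257/(336.5·45000) = 0.2223 mm
δ_DE = -28100·700/(325·45000) = -1.345 mm
δ = Σδ_i = 0.121 mm.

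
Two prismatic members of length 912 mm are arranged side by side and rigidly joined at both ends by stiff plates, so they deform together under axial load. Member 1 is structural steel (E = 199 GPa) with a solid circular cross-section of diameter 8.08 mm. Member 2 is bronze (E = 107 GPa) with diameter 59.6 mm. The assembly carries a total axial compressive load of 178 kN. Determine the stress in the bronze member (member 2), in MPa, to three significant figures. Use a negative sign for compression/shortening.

-61.7 MPa

A_1 = 51.28 mm².
A_2 = 2790 mm².
Equal strain + equilibrium ⇒ each member carries load in proportion to AE: A₁E₁ = 10200000 N, A₂E₂ = 298500000 N, ΣAE = 308700000 N.
σ₂ = P·E₂/ΣAE = -178000·107000/308700000 = -61.69 MPa.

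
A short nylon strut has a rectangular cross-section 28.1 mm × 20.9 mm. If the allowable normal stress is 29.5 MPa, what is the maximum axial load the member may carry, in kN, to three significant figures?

17.3 kN

A = 587.3 mm².
P_max = σ_allow · A = 29.5 · 587.3 = 17330 N = 17.33 kN.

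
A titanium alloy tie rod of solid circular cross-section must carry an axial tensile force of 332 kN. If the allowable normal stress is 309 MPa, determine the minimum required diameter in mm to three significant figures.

Required area A ≥ P/σ_allow = 332000/309 = 1074 mm².
For a solid circular section, d ≥ √(4A/π) = 36.99 mm.

37.0 mm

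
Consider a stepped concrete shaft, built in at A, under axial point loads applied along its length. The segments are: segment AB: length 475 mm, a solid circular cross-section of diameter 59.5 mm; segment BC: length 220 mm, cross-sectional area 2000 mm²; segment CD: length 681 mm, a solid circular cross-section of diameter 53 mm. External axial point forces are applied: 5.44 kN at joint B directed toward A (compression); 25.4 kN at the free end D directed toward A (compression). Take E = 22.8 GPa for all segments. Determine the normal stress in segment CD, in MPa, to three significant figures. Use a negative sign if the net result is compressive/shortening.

-11.5 MPa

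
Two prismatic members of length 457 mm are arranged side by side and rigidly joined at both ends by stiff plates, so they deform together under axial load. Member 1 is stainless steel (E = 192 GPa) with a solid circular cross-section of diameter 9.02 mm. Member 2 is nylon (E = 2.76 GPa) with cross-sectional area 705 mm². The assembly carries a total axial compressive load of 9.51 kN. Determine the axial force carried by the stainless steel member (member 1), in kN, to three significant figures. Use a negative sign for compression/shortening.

A_1 = 63.9 mm².
Equal strain + equilibrium ⇒ each member carries load in proportion to AE: A₁E₁ = 12270000 N, A₂E₂ = 1946000 N, ΣAE = 14210000 N.
F₁ = P·A₁E₁/ΣAE = -9510·12270000/14210000 = -8208 N.

-8.21 kN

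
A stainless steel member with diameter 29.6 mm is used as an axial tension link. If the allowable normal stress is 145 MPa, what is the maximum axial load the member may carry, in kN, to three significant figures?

A = 688.1 mm².
P_max = σ_allow · A = 145 · 688.1 = 99780 N = 99.78 kN.

99.8 kN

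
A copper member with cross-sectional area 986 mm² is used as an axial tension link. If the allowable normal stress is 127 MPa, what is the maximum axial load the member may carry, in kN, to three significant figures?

125 kN

P_max = σ_allow · A = 127 · 986 = 125200 N = 125.2 kN.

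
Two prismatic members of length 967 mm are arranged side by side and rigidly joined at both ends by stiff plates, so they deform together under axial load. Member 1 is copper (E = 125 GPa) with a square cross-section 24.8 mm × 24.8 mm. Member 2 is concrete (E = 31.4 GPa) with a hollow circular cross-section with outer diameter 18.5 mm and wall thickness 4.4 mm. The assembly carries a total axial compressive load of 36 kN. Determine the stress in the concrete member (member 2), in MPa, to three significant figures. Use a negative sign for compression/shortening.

-13.6 MPa

A_1 = 615 mm².
A_2 = 194.9 mm².
Equal strain + equilibrium ⇒ each member carries load in proportion to AE: A₁E₁ = 76880000 N, A₂E₂ = 6120000 N, ΣAE = 83000000 N.
σ₂ = P·E₂/ΣAE = -36000·31400/83000000 = -13.62 MPa.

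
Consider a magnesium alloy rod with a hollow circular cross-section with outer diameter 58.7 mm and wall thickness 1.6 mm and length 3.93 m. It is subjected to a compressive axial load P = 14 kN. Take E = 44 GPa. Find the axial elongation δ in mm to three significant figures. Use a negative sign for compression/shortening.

A = 287 mm².
δ_mech = NL/(AE) = -14000·3930/(287·44000) = -4.357 mm.

-4.36 mm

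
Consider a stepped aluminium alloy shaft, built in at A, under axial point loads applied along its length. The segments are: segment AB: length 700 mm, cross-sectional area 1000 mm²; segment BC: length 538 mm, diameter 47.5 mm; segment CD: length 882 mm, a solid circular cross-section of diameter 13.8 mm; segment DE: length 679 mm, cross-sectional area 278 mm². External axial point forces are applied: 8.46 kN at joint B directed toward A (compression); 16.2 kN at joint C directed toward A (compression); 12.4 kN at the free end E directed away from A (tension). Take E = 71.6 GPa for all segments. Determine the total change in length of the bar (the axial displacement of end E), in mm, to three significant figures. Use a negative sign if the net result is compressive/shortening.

Internal axial forces (sectioning from the free end, tension +): N_DE = 12.4 kN, N_CD = 12.4 kN, N_BC = -3.8 kN, N_AB = -12.26 kN.
A_BC = 1772 mm².
A_CD = 149.6 mm².
δ_AB = -12260·700/(1000·71600) = -0.1199 mm
δ_BC = -3800·538/(1772·71600) = -0.01611 mm
δ_CD = 12400·882/(149.6·71600) = 1.021 mm
δ_DE = 12400·679/(278·71600) = 0.423 mm
δ = Σδ_i = 1.308 mm.

1.31 mm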